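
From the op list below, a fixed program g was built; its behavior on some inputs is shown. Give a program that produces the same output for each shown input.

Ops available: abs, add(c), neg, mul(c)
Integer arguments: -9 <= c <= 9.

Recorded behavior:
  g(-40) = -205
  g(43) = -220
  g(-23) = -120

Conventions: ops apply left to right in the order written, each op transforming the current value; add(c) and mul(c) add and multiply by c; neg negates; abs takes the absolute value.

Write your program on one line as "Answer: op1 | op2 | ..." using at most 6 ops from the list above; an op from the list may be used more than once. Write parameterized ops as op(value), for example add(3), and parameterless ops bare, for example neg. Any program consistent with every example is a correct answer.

neg | mul(-5) | abs | neg | add(-5)

Check, running the answer program on each example:
  -40 -> 40 -> -200 -> 200 -> -200 -> -205
  43 -> -43 -> 215 -> 215 -> -215 -> -220
  -23 -> 23 -> -115 -> 115 -> -115 -> -120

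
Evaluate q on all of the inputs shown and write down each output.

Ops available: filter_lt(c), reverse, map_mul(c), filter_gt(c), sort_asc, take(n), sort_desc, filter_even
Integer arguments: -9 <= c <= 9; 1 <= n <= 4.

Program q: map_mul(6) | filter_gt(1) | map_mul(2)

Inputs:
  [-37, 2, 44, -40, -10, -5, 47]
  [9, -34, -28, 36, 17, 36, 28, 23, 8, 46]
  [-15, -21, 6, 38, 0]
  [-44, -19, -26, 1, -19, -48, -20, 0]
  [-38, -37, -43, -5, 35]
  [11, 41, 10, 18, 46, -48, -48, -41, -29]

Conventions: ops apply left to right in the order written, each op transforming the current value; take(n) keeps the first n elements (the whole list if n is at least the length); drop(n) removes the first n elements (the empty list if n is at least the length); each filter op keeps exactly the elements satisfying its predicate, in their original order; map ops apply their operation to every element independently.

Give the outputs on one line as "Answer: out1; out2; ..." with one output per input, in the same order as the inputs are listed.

Execution, op by op:
  [-37, 2, 44, -40, -10, -5, 47] -> [-222, 12, 264, -240, -60, -30, 282] -> [12, 264, 282] -> [24, 528, 564]
  [9, -34, -28, 36, 17, 36, 28, 23, 8, 46] -> [54, -204, -168, 216, 102, 216, 168, 138, 48, 276] -> [54, 216, 102, 216, 168, 138, 48, 276] -> [108, 432, 204, 432, 336, 276, 96, 552]
  [-15, -21, 6, 38, 0] -> [-90, -126, 36, 228, 0] -> [36, 228] -> [72, 456]
  [-44, -19, -26, 1, -19, -48, -20, 0] -> [-264, -114, -156, 6, -114, -288, -120, 0] -> [6] -> [12]
  [-38, -37, -43, -5, 35] -> [-228, -222, -258, -30, 210] -> [210] -> [420]
  [11, 41, 10, 18, 46, -48, -48, -41, -29] -> [66, 246, 60, 108, 276, -288, -288, -246, -174] -> [66, 246, 60, 108, 276] -> [132, 492, 120, 216, 552]

[24, 528, 564]; [108, 432, 204, 432, 336, 276, 96, 552]; [72, 456]; [12]; [420]; [132, 492, 120, 216, 552]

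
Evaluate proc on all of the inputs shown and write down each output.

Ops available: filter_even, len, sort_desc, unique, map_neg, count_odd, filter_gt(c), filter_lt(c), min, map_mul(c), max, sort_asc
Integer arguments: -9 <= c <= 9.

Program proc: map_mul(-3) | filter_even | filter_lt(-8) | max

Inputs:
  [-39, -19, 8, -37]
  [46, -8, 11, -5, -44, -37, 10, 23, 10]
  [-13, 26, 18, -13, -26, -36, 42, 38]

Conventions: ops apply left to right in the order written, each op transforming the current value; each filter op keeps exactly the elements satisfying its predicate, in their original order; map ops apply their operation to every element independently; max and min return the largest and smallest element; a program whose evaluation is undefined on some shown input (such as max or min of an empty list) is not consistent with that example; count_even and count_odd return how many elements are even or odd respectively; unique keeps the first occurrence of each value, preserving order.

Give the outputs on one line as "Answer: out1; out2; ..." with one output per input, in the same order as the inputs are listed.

-24; -30; -54

Execution, op by op:
  [-39, -19, 8, -37] -> [117, 57, -24, 111] -> [-24] -> [-24] -> -24
  [46, -8, 11, -5, -44, -37, 10, 23, 10] -> [-138, 24, -33, 15, 132, 111, -30, -69, -30] -> [-138, 24, 132, -30, -30] -> [-138, -30, -30] -> -30
  [-13, 26, 18, -13, -26, -36, 42, 38] -> [39, -78, -54, 39, 78, 108, -126, -114] -> [-78, -54, 78, 108, -126, -114] -> [-78, -54, -126, -114] -> -54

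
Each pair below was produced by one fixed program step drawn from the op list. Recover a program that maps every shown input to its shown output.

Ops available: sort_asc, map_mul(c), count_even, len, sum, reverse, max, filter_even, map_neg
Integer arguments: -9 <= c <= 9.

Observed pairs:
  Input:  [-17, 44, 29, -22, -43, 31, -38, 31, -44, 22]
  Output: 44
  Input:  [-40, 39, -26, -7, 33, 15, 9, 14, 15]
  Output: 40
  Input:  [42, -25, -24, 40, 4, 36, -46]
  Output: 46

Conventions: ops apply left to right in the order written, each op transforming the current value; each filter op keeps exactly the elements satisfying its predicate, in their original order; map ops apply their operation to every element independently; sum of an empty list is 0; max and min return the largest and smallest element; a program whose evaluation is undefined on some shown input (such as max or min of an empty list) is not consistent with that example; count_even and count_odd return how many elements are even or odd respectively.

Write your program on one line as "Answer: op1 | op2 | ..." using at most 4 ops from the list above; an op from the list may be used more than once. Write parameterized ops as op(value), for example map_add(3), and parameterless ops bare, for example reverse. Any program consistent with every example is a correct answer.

map_neg | sort_asc | filter_even | max

Check, running the answer program on each example:
  [-17, 44, 29, -22, -43, 31, -38, 31, -44, 22] -> [17, -44, -29, 22, 43, -31, 38, -31, 44, -22] -> [-44, -31, -31, -29, -22, 17, 22, 38, 43, 44] -> [-44, -22, 22, 38, 44] -> 44
  [-40, 39, -26, -7, 33, 15, 9, 14, 15] -> [40, -39, 26, 7, -33, -15, -9, -14, -15] -> [-39, -33, -15, -15, -14, -9, 7, 26, 40] -> [-14, 26, 40] -> 40
  [42, -25, -24, 40, 4, 36, -46] -> [-42, 25, 24, -40, -4, -36, 46] -> [-42, -40, -36, -4, 24, 25, 46] -> [-42, -40, -36, -4, 24, 46] -> 46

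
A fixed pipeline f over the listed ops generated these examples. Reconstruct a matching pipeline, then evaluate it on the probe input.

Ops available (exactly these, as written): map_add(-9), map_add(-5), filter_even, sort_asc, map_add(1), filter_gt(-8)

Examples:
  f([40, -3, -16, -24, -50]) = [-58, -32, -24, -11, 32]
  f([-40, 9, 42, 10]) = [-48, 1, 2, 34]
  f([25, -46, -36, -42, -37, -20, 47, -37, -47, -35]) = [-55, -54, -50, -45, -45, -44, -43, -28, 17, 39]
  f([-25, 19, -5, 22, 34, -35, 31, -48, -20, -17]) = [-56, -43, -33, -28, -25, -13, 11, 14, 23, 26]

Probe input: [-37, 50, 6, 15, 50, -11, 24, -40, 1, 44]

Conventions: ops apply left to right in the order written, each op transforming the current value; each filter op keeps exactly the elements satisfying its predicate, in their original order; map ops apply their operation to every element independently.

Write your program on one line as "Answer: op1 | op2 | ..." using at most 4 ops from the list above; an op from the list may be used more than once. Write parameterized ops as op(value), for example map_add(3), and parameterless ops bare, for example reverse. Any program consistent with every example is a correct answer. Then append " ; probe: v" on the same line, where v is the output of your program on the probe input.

map_add(1) | map_add(-9) | sort_asc ; probe: [-48, -45, -19, -7, -2, 7, 16, 36, 42, 42]

Check, running the answer program on each example:
  [40, -3, -16, -24, -50] -> [41, -2, -15, -23, -49] -> [32, -11, -24, -32, -58] -> [-58, -32, -24, -11, 32]
  [-40, 9, 42, 10] -> [-39, 10, 43, 11] -> [-48, 1, 34, 2] -> [-48, 1, 2, 34]
  [25, -46, -36, -42, -37, -20, 47, -37, -47, -35] -> [26, -45, -35, -41, -36, -19, 48, -36, -46, -34] -> [17, -54, -44, -50, -45, -28, 39, -45, -55, -43] -> [-55, -54, -50, -45, -45, -44, -43, -28, 17, 39]
  [-25, 19, -5, 22, 34, -35, 31, -48, -20, -17] -> [-24, 20, -4, 23, 35, -34, 32, -47, -19, -16] -> [-33, 11, -13, 14, 26, -43, 23, -56, -28, -25] -> [-56, -43, -33, -28, -25, -13, 11, 14, 23, 26]
  probe: [-37, 50, 6, 15, 50, -11, 24, -40, 1, 44] -> [-36, 51, 7, 16, 51, -10, 25, -39, 2, 45] -> [-45, 42, -2, 7, 42, -19, 16, -48, -7, 36] -> [-48, -45, -19, -7, -2, 7, 16, 36, 42, 42]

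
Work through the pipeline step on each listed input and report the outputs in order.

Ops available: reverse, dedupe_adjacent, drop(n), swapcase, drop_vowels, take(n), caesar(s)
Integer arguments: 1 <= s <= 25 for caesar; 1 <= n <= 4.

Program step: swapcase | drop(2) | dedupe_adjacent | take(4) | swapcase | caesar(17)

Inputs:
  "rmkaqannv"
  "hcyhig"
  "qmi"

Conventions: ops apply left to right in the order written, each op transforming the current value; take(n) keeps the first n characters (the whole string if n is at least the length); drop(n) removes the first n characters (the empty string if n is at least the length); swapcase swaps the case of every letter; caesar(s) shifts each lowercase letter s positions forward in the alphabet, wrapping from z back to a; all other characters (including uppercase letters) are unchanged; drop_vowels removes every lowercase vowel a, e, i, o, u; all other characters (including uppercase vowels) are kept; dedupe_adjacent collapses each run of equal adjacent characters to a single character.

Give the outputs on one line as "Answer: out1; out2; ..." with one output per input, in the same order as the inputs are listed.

Execution, op by op:
  "rmkaqannv" -> "RMKAQANNV" -> "KAQANNV" -> "KAQANV" -> "KAQA" -> "kaqa" -> "brhr"
  "hcyhig" -> "HCYHIG" -> "YHIG" -> "YHIG" -> "YHIG" -> "yhig" -> "pyzx"
  "qmi" -> "QMI" -> "I" -> "I" -> "I" -> "i" -> "z"

"brhr"; "pyzx"; "z"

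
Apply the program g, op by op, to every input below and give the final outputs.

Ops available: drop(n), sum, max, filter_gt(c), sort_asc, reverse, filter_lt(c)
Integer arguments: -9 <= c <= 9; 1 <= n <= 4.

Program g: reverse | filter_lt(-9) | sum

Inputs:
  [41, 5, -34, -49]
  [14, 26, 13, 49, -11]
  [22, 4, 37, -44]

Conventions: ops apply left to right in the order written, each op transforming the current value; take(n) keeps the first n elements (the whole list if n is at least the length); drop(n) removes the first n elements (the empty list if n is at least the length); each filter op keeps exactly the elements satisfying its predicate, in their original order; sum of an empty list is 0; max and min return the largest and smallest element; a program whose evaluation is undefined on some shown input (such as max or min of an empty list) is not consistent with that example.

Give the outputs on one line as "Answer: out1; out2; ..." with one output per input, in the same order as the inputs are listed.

-83; -11; -44

Execution, op by op:
  [41, 5, -34, -49] -> [-49, -34, 5, 41] -> [-49, -34] -> -83
  [14, 26, 13, 49, -11] -> [-11, 49, 13, 26, 14] -> [-11] -> -11
  [22, 4, 37, -44] -> [-44, 37, 4, 22] -> [-44] -> -44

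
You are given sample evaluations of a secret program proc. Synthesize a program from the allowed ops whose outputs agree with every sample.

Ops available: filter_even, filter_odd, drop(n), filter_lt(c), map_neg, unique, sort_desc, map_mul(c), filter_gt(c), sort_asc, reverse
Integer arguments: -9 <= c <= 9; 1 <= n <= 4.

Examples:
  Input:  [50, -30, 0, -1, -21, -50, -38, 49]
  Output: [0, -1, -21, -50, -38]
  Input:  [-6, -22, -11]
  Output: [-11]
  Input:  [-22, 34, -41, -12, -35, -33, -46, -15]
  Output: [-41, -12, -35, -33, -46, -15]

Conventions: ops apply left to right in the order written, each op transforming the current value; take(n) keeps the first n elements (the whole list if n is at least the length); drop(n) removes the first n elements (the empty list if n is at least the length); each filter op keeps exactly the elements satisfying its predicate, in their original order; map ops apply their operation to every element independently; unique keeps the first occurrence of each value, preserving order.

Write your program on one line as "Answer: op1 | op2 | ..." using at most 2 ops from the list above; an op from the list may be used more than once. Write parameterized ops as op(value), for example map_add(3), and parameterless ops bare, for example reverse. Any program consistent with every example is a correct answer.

drop(2) | filter_lt(8)

Check, running the answer program on each example:
  [50, -30, 0, -1, -21, -50, -38, 49] -> [0, -1, -21, -50, -38, 49] -> [0, -1, -21, -50, -38]
  [-6, -22, -11] -> [-11] -> [-11]
  [-22, 34, -41, -12, -35, -33, -46, -15] -> [-41, -12, -35, -33, -46, -15] -> [-41, -12, -35, -33, -46, -15]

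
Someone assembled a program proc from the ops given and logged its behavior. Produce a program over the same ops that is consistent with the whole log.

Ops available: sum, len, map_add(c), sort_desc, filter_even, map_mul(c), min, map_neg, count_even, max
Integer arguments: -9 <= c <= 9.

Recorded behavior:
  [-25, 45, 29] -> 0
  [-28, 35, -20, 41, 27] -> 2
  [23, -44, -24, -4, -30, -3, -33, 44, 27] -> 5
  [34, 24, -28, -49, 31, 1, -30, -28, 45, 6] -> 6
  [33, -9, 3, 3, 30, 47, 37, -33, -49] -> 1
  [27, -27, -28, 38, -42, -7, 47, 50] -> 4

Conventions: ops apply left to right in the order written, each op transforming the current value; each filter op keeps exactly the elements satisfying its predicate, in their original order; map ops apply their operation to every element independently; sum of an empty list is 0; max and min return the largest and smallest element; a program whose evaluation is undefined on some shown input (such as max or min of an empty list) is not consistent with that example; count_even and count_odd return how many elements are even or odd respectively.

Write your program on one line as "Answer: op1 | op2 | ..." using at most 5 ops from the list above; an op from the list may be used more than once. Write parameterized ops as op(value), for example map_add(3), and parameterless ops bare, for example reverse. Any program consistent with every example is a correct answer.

sort_desc | filter_even | map_add(-4) | len

Check, running the answer program on each example:
  [-25, 45, 29] -> [45, 29, -25] -> [] -> [] -> 0
  [-28, 35, -20, 41, 27] -> [41, 35, 27, -20, -28] -> [-20, -28] -> [-24, -32] -> 2
  [23, -44, -24, -4, -30, -3, -33, 44, 27] -> [44, 27, 23, -3, -4, -24, -30, -33, -44] -> [44, -4, -24, -30, -44] -> [40, -8, -28, -34, -48] -> 5
  [34, 24, -28, -49, 31, 1, -30, -28, 45, 6] -> [45, 34, 31, 24, 6, 1, -28, -28, -30, -49] -> [34, 24, 6, -28, -28, -30] -> [30, 20, 2, -32, -32, -34] -> 6
  [33, -9, 3, 3, 30, 47, 37, -33, -49] -> [47, 37, 33, 30, 3, 3, -9, -33, -49] -> [30] -> [26] -> 1
  [27, -27, -28, 38, -42, -7, 47, 50] -> [50, 47, 38, 27, -7, -27, -28, -42] -> [50, 38, -28, -42] -> [46, 34, -32, -46] -> 4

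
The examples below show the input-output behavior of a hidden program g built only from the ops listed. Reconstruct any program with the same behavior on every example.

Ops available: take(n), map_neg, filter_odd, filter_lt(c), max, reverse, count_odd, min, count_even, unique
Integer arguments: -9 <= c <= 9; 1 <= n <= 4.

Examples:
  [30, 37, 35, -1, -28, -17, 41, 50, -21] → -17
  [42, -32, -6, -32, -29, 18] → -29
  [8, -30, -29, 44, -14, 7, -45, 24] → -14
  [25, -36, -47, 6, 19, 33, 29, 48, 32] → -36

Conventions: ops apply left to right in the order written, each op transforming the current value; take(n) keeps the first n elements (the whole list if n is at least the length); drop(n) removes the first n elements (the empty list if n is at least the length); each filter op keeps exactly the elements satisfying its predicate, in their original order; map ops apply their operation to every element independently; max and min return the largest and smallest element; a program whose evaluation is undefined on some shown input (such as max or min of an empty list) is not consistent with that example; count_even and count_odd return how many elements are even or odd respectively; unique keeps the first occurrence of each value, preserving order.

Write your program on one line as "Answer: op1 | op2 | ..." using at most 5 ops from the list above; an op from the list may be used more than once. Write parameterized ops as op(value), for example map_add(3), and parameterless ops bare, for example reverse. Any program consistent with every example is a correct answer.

filter_lt(-8) | reverse | unique | max

Check, running the answer program on each example:
  [30, 37, 35, -1, -28, -17, 41, 50, -21] -> [-28, -17, -21] -> [-21, -17, -28] -> [-21, -17, -28] -> -17
  [42, -32, -6, -32, -29, 18] -> [-32, -32, -29] -> [-29, -32, -32] -> [-29, -32] -> -29
  [8, -30, -29, 44, -14, 7, -45, 24] -> [-30, -29, -14, -45] -> [-45, -14, -29, -30] -> [-45, -14, -29, -30] -> -14
  [25, -36, -47, 6, 19, 33, 29, 48, 32] -> [-36, -47] -> [-47, -36] -> [-47, -36] -> -36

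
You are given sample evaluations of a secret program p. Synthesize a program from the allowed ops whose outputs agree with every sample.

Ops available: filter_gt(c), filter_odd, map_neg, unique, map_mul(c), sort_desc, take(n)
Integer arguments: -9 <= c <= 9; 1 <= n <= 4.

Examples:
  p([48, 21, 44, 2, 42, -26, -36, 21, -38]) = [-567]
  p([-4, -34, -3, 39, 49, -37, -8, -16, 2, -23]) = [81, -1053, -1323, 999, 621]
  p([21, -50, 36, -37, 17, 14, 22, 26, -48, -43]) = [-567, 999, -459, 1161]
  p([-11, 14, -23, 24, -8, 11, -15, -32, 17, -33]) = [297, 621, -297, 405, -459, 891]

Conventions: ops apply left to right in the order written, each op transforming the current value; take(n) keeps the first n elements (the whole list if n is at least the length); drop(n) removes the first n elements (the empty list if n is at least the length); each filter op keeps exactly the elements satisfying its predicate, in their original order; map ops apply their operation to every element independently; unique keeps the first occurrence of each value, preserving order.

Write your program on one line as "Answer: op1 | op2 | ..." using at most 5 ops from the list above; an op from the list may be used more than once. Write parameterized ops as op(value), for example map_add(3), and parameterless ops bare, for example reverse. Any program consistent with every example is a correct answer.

filter_odd | map_mul(-3) | map_mul(9) | unique

Check, running the answer program on each example:
  [48, 21, 44, 2, 42, -26, -36, 21, -38] -> [21, 21] -> [-63, -63] -> [-567, -567] -> [-567]
  [-4, -34, -3, 39, 49, -37, -8, -16, 2, -23] -> [-3, 39, 49, -37, -23] -> [9, -117, -147, 111, 69] -> [81, -1053, -1323, 999, 621] -> [81, -1053, -1323, 999, 621]
  [21, -50, 36, -37, 17, 14, 22, 26, -48, -43] -> [21, -37, 17, -43] -> [-63, 111, -51, 129] -> [-567, 999, -459, 1161] -> [-567, 999, -459, 1161]
  [-11, 14, -23, 24, -8, 11, -15, -32, 17, -33] -> [-11, -23, 11, -15, 17, -33] -> [33, 69, -33, 45, -51, 99] -> [297, 621, -297, 405, -459, 891] -> [297, 621, -297, 405, -459, 891]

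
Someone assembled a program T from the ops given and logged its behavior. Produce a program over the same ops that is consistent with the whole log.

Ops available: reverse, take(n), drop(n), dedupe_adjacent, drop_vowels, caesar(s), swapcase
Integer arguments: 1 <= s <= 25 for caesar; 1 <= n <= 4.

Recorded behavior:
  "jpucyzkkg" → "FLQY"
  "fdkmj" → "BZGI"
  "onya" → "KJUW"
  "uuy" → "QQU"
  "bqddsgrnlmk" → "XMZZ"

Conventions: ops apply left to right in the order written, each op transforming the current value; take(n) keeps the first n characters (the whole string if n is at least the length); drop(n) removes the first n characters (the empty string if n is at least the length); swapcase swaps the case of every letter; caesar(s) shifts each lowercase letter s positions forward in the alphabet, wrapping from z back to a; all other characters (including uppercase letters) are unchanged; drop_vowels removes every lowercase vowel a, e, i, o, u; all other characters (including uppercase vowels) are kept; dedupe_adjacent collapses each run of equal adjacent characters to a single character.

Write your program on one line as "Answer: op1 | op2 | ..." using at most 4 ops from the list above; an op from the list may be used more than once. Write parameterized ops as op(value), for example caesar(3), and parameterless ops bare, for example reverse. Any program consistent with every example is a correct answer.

caesar(22) | take(4) | swapcase

Check, running the answer program on each example:
  "jpucyzkkg" -> "flqyuvggc" -> "flqy" -> "FLQY"
  "fdkmj" -> "bzgif" -> "bzgi" -> "BZGI"
  "onya" -> "kjuw" -> "kjuw" -> "KJUW"
  "uuy" -> "qqu" -> "qqu" -> "QQU"
  "bqddsgrnlmk" -> "xmzzocnjhig" -> "xmzz" -> "XMZZ"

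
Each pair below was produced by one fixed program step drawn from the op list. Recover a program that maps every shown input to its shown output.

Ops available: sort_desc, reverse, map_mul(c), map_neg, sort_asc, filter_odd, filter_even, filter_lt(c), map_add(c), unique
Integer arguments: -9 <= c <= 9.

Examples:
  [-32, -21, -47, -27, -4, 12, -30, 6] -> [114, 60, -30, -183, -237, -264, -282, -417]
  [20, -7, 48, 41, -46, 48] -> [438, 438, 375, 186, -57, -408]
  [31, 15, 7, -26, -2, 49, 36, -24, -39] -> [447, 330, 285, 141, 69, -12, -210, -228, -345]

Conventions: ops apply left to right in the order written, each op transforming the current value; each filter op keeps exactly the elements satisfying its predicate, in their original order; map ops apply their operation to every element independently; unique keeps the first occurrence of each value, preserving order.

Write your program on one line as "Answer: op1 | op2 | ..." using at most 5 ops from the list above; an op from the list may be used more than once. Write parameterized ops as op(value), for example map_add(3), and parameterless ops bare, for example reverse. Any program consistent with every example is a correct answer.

map_mul(-9) | map_add(-6) | sort_asc | map_neg

Check, running the answer program on each example:
  [-32, -21, -47, -27, -4, 12, -30, 6] -> [288, 189, 423, 243, 36, -108, 270, -54] -> [282, 183, 417, 237, 30, -114, 264, -60] -> [-114, -60, 30, 183, 237, 264, 282, 417] -> [114, 60, -30, -183, -237, -264, -282, -417]
  [20, -7, 48, 41, -46, 48] -> [-180, 63, -432, -369, 414, -432] -> [-186, 57, -438, -375, 408, -438] -> [-438, -438, -375, -186, 57, 408] -> [438, 438, 375, 186, -57, -408]
  [31, 15, 7, -26, -2, 49, 36, -24, -39] -> [-279, -135, -63, 234, 18, -441, -324, 216, 351] -> [-285, -141, -69, 228, 12, -447, -330, 210, 345] -> [-447, -330, -285, -141, -69, 12, 210, 228, 345] -> [447, 330, 285, 141, 69, -12, -210, -228, -345]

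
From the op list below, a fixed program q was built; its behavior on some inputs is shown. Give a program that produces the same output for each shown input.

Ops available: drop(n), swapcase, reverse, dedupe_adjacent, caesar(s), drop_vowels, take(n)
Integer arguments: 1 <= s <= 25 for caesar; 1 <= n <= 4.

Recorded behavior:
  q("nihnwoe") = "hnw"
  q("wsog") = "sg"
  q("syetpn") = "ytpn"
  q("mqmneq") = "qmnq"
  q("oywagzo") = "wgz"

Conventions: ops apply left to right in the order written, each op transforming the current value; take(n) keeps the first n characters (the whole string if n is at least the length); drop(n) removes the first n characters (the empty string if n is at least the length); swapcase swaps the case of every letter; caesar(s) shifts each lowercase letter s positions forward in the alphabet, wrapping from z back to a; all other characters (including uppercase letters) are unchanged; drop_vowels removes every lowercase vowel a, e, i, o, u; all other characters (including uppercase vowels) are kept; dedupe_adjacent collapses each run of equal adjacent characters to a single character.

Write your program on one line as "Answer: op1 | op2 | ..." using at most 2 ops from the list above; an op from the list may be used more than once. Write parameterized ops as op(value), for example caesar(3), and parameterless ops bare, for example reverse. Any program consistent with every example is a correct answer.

drop_vowels | drop(1)

Check, running the answer program on each example:
  "nihnwoe" -> "nhnw" -> "hnw"
  "wsog" -> "wsg" -> "sg"
  "syetpn" -> "sytpn" -> "ytpn"
  "mqmneq" -> "mqmnq" -> "qmnq"
  "oywagzo" -> "ywgz" -> "wgz"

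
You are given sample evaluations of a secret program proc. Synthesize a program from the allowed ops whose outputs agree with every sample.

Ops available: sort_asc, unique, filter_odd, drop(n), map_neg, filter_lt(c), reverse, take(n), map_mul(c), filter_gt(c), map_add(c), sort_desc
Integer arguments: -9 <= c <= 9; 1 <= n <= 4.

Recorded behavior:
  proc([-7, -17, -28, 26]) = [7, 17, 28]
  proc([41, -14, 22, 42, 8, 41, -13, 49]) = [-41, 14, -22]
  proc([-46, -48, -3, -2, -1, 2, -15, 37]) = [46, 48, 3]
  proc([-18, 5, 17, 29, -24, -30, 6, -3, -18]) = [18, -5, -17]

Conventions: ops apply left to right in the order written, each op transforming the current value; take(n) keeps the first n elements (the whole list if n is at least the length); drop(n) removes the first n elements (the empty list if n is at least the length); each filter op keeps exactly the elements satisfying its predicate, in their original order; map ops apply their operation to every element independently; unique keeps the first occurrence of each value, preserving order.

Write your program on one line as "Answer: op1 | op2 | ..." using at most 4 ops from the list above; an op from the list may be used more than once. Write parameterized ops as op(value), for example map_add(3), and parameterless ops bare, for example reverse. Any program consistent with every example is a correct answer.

map_neg | unique | take(3)

Check, running the answer program on each example:
  [-7, -17, -28, 26] -> [7, 17, 28, -26] -> [7, 17, 28, -26] -> [7, 17, 28]
  [41, -14, 22, 42, 8, 41, -13, 49] -> [-41, 14, -22, -42, -8, -41, 13, -49] -> [-41, 14, -22, -42, -8, 13, -49] -> [-41, 14, -22]
  [-46, -48, -3, -2, -1, 2, -15, 37] -> [46, 48, 3, 2, 1, -2, 15, -37] -> [46, 48, 3, 2, 1, -2, 15, -37] -> [46, 48, 3]
  [-18, 5, 17, 29, -24, -30, 6, -3, -18] -> [18, -5, -17, -29, 24, 30, -6, 3, 18] -> [18, -5, -17, -29, 24, 30, -6, 3] -> [18, -5, -17]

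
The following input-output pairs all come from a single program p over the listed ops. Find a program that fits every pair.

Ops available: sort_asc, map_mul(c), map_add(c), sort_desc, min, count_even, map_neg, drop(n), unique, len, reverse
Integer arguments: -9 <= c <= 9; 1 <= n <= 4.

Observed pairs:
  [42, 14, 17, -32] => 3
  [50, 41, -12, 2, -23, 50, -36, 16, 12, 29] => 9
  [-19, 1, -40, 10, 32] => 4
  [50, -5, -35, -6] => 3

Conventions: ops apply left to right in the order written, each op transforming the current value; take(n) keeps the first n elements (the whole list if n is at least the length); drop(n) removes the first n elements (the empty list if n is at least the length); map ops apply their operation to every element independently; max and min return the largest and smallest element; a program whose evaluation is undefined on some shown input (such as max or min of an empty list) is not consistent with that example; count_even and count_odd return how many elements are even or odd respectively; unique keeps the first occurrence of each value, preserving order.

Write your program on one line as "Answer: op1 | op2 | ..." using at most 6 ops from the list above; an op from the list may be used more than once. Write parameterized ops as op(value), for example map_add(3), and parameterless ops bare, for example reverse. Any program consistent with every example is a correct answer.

reverse | sort_asc | drop(1) | sort_desc | len

Check, running the answer program on each example:
  [42, 14, 17, -32] -> [-32, 17, 14, 42] -> [-32, 14, 17, 42] -> [14, 17, 42] -> [42, 17, 14] -> 3
  [50, 41, -12, 2, -23, 50, -36, 16, 12, 29] -> [29, 12, 16, -36, 50, -23, 2, -12, 41, 50] -> [-36, -23, -12, 2, 12, 16, 29, 41, 50, 50] -> [-23, -12, 2, 12, 16, 29, 41, 50, 50] -> [50, 50, 41, 29, 16, 12, 2, -12, -23] -> 9
  [-19, 1, -40, 10, 32] -> [32, 10, -40, 1, -19] -> [-40, -19, 1, 10, 32] -> [-19, 1, 10, 32] -> [32, 10, 1, -19] -> 4
  [50, -5, -35, -6] -> [-6, -35, -5, 50] -> [-35, -6, -5, 50] -> [-6, -5, 50] -> [50, -5, -6] -> 3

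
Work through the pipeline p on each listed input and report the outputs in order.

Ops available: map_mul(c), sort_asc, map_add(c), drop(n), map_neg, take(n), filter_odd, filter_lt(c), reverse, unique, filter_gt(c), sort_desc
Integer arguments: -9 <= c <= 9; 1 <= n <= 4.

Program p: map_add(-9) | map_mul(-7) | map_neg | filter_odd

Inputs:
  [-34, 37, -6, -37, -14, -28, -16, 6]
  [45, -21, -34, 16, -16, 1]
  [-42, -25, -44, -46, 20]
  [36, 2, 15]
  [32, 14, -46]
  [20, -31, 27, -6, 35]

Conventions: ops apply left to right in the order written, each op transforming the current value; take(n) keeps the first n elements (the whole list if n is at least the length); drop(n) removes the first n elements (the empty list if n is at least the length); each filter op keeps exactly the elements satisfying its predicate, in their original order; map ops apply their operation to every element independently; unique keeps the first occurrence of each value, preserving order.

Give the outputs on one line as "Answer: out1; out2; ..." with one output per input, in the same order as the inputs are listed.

Execution, op by op:
  [-34, 37, -6, -37, -14, -28, -16, 6] -> [-43, 28, -15, -46, -23, -37, -25, -3] -> [301, -196, 105, 322, 161, 259, 175, 21] -> [-301, 196, -105, -322, -161, -259, -175, -21] -> [-301, -105, -161, -259, -175, -21]
  [45, -21, -34, 16, -16, 1] -> [36, -30, -43, 7, -25, -8] -> [-252, 210, 301, -49, 175, 56] -> [252, -210, -301, 49, -175, -56] -> [-301, 49, -175]
  [-42, -25, -44, -46, 20] -> [-51, -34, -53, -55, 11] -> [357, 238, 371, 385, -77] -> [-357, -238, -371, -385, 77] -> [-357, -371, -385, 77]
  [36, 2, 15] -> [27, -7, 6] -> [-189, 49, -42] -> [189, -49, 42] -> [189, -49]
  [32, 14, -46] -> [23, 5, -55] -> [-161, -35, 385] -> [161, 35, -385] -> [161, 35, -385]
  [20, -31, 27, -6, 35] -> [11, -40, 18, -15, 26] -> [-77, 280, -126, 105, -182] -> [77, -280, 126, -105, 182] -> [77, -105]

[-301, -105, -161, -259, -175, -21]; [-301, 49, -175]; [-357, -371, -385, 77]; [189, -49]; [161, 35, -385]; [77, -105]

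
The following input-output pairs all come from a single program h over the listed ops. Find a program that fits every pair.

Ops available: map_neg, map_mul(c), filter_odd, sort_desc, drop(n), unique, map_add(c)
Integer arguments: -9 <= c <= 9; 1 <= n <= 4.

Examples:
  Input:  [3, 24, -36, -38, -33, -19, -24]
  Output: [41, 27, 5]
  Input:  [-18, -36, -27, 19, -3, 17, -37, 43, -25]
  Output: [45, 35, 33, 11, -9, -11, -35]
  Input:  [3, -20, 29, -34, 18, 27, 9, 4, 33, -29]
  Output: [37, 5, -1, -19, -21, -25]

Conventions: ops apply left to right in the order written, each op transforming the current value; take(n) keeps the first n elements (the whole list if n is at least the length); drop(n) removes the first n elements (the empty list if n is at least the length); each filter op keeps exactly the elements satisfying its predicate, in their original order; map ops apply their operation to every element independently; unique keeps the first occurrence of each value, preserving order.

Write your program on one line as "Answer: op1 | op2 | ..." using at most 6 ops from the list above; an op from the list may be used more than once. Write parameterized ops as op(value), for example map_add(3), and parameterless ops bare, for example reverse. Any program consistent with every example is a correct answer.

map_add(-6) | map_neg | filter_odd | map_add(2) | sort_desc

Check, running the answer program on each example:
  [3, 24, -36, -38, -33, -19, -24] -> [-3, 18, -42, -44, -39, -25, -30] -> [3, -18, 42, 44, 39, 25, 30] -> [3, 39, 25] -> [5, 41, 27] -> [41, 27, 5]
  [-18, -36, -27, 19, -3, 17, -37, 43, -25] -> [-24, -42, -33, 13, -9, 11, -43, 37, -31] -> [24, 42, 33, -13, 9, -11, 43, -37, 31] -> [33, -13, 9, -11, 43, -37, 31] -> [35, -11, 11, -9, 45, -35, 33] -> [45, 35, 33, 11, -9, -11, -35]
  [3, -20, 29, -34, 18, 27, 9, 4, 33, -29] -> [-3, -26, 23, -40, 12, 21, 3, -2, 27, -35] -> [3, 26, -23, 40, -12, -21, -3, 2, -27, 35] -> [3, -23, -21, -3, -27, 35] -> [5, -21, -19, -1, -25, 37] -> [37, 5, -1, -19, -21, -25]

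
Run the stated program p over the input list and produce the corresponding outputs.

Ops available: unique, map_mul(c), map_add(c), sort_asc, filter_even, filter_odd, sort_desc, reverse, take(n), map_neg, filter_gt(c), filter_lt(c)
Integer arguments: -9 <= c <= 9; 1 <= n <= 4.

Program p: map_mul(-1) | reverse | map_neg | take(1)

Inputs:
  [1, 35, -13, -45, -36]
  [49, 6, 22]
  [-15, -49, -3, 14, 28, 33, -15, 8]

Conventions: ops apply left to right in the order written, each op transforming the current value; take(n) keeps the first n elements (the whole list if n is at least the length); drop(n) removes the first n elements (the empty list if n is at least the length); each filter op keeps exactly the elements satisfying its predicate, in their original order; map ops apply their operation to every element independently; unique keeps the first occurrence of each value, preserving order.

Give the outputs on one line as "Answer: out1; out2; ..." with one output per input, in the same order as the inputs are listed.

Execution, op by op:
  [1, 35, -13, -45, -36] -> [-1, -35, 13, 45, 36] -> [36, 45, 13, -35, -1] -> [-36, -45, -13, 35, 1] -> [-36]
  [49, 6, 22] -> [-49, -6, -22] -> [-22, -6, -49] -> [22, 6, 49] -> [22]
  [-15, -49, -3, 14, 28, 33, -15, 8] -> [15, 49, 3, -14, -28, -33, 15, -8] -> [-8, 15, -33, -28, -14, 3, 49, 15] -> [8, -15, 33, 28, 14, -3, -49, -15] -> [8]

[-36]; [22]; [8]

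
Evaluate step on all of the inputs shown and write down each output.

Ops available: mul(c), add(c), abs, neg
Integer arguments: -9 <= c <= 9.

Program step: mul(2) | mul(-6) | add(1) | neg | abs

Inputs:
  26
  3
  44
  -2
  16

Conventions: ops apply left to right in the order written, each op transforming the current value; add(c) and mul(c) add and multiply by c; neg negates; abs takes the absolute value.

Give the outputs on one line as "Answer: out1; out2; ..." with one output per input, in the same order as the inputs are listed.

311; 35; 527; 25; 191

Execution, op by op:
  26 -> 52 -> -312 -> -311 -> 311 -> 311
  3 -> 6 -> -36 -> -35 -> 35 -> 35
  44 -> 88 -> -528 -> -527 -> 527 -> 527
  -2 -> -4 -> 24 -> 25 -> -25 -> 25
  16 -> 32 -> -192 -> -191 -> 191 -> 191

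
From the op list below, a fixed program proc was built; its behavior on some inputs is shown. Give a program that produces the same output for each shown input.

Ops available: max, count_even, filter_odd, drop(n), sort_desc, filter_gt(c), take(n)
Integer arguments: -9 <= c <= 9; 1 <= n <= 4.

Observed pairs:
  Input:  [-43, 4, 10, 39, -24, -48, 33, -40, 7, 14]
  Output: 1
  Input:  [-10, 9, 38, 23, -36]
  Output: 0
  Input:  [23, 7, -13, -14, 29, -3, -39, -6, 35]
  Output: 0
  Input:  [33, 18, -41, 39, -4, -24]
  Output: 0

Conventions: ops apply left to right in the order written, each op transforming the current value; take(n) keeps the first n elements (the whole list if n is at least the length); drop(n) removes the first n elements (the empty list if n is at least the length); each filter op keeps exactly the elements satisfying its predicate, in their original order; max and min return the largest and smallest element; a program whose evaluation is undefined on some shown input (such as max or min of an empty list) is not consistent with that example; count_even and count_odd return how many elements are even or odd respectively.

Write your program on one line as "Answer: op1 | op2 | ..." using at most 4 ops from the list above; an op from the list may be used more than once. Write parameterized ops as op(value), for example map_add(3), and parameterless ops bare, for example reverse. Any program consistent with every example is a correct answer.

filter_gt(-3) | drop(4) | count_even

Check, running the answer program on each example:
  [-43, 4, 10, 39, -24, -48, 33, -40, 7, 14] -> [4, 10, 39, 33, 7, 14] -> [7, 14] -> 1
  [-10, 9, 38, 23, -36] -> [9, 38, 23] -> [] -> 0
  [23, 7, -13, -14, 29, -3, -39, -6, 35] -> [23, 7, 29, 35] -> [] -> 0
  [33, 18, -41, 39, -4, -24] -> [33, 18, 39] -> [] -> 0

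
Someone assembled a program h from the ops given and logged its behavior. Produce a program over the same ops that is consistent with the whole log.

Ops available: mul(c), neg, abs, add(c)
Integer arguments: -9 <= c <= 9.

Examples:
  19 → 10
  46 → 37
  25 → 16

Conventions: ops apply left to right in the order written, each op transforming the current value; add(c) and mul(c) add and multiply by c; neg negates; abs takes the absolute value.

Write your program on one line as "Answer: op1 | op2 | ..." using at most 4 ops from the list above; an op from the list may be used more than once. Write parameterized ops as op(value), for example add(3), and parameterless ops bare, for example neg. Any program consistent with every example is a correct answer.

add(-8) | add(-3) | add(2)

Check, running the answer program on each example:
  19 -> 11 -> 8 -> 10
  46 -> 38 -> 35 -> 37
  25 -> 17 -> 14 -> 16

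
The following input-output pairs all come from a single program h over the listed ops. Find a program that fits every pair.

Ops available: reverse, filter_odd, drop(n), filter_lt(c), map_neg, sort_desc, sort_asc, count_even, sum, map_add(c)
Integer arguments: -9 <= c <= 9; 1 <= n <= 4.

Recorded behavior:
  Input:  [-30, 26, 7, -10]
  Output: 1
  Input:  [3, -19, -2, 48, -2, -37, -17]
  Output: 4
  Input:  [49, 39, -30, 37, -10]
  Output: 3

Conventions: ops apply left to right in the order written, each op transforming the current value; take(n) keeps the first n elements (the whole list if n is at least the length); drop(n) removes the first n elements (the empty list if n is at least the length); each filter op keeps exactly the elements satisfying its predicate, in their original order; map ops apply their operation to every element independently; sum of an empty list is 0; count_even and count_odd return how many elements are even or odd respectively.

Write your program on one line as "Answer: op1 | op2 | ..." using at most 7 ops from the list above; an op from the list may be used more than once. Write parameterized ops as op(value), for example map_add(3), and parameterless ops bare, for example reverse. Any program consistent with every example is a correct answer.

sort_desc | map_neg | map_add(-2) | map_neg | map_add(-1) | count_even

Check, running the answer program on each example:
  [-30, 26, 7, -10] -> [26, 7, -10, -30] -> [-26, -7, 10, 30] -> [-28, -9, 8, 28] -> [28, 9, -8, -28] -> [27, 8, -9, -29] -> 1
  [3, -19, -2, 48, -2, -37, -17] -> [48, 3, -2, -2, -17, -19, -37] -> [-48, -3, 2, 2, 17, 19, 37] -> [-50, -5, 0, 0, 15, 17, 35] -> [50, 5, 0, 0, -15, -17, -35] -> [49, 4, -1, -1, -16, -18, -36] -> 4
  [49, 39, -30, 37, -10] -> [49, 39, 37, -10, -30] -> [-49, -39, -37, 10, 30] -> [-51, -41, -39, 8, 28] -> [51, 41, 39, -8, -28] -> [50, 40, 38, -9, -29] -> 3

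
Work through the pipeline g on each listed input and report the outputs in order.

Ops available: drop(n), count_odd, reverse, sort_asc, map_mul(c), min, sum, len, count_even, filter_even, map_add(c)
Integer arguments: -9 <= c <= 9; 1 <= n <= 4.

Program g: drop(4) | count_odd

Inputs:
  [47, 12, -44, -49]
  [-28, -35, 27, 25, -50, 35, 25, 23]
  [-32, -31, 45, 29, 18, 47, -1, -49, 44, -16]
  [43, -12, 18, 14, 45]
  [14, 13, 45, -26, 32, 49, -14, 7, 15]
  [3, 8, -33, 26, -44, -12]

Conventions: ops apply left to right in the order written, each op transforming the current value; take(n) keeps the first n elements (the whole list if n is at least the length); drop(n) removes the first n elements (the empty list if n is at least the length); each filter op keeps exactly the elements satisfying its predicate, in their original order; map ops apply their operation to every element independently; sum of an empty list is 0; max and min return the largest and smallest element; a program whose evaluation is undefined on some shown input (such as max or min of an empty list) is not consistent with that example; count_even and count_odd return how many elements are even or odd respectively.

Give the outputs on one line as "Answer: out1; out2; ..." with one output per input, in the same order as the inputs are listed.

Execution, op by op:
  [47, 12, -44, -49] -> [] -> 0
  [-28, -35, 27, 25, -50, 35, 25, 23] -> [-50, 35, 25, 23] -> 3
  [-32, -31, 45, 29, 18, 47, -1, -49, 44, -16] -> [18, 47, -1, -49, 44, -16] -> 3
  [43, -12, 18, 14, 45] -> [45] -> 1
  [14, 13, 45, -26, 32, 49, -14, 7, 15] -> [32, 49, -14, 7, 15] -> 3
  [3, 8, -33, 26, -44, -12] -> [-44, -12] -> 0

0; 3; 3; 1; 3; 0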